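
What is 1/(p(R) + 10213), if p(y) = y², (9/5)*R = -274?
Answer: 81/2704153 ≈ 2.9954e-5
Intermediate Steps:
R = -1370/9 (R = (5/9)*(-274) = -1370/9 ≈ -152.22)
1/(p(R) + 10213) = 1/((-1370/9)² + 10213) = 1/(1876900/81 + 10213) = 1/(2704153/81) = 81/2704153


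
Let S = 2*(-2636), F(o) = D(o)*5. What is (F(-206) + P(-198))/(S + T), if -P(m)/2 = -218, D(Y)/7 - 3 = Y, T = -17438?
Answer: 2223/7570 ≈ 0.29366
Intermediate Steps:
D(Y) = 21 + 7*Y
F(o) = 105 + 35*o (F(o) = (21 + 7*o)*5 = 105 + 35*o)
P(m) = 436 (P(m) = -2*(-218) = 436)
S = -5272
(F(-206) + P(-198))/(S + T) = ((105 + 35*(-206)) + 436)/(-5272 - 17438) = ((105 - 7210) + 436)/(-22710) = (-7105 + 436)*(-1/22710) = -6669*(-1/22710) = 2223/7570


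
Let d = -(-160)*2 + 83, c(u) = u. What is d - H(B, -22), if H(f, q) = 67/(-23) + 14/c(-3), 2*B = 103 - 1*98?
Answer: 28330/69 ≈ 410.58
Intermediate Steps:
B = 5/2 (B = (103 - 1*98)/2 = (103 - 98)/2 = (1/2)*5 = 5/2 ≈ 2.5000)
H(f, q) = -523/69 (H(f, q) = 67/(-23) + 14/(-3) = 67*(-1/23) + 14*(-1/3) = -67/23 - 14/3 = -523/69)
d = 403 (d = -80*(-4) + 83 = 320 + 83 = 403)
d - H(B, -22) = 403 - 1*(-523/69) = 403 + 523/69 = 28330/69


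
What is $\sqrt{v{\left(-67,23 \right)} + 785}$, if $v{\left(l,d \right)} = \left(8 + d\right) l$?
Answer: $2 i \sqrt{323} \approx 35.944 i$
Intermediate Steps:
$v{\left(l,d \right)} = l \left(8 + d\right)$
$\sqrt{v{\left(-67,23 \right)} + 785} = \sqrt{- 67 \left(8 + 23\right) + 785} = \sqrt{\left(-67\right) 31 + 785} = \sqrt{-2077 + 785} = \sqrt{-1292} = 2 i \sqrt{323}$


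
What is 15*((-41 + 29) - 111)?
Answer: -1845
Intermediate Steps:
15*((-41 + 29) - 111) = 15*(-12 - 111) = 15*(-123) = -1845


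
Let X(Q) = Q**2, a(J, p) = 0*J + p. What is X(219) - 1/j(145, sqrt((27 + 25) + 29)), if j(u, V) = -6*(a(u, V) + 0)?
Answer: 2589895/54 ≈ 47961.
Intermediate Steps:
a(J, p) = p (a(J, p) = 0 + p = p)
j(u, V) = -6*V (j(u, V) = -6*(V + 0) = -6*V)
X(219) - 1/j(145, sqrt((27 + 25) + 29)) = 219**2 - 1/((-6*sqrt((27 + 25) + 29))) = 47961 - 1/((-6*sqrt(52 + 29))) = 47961 - 1/((-6*sqrt(81))) = 47961 - 1/((-6*9)) = 47961 - 1/(-54) = 47961 - 1*(-1/54) = 47961 + 1/54 = 2589895/54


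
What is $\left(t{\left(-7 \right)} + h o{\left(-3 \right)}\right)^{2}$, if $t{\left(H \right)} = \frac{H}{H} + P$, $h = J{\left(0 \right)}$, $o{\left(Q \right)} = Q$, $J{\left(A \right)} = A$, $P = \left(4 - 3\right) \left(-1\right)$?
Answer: $0$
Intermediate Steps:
$P = -1$ ($P = 1 \left(-1\right) = -1$)
$h = 0$
$t{\left(H \right)} = 0$ ($t{\left(H \right)} = \frac{H}{H} - 1 = 1 - 1 = 0$)
$\left(t{\left(-7 \right)} + h o{\left(-3 \right)}\right)^{2} = \left(0 + 0 \left(-3\right)\right)^{2} = \left(0 + 0\right)^{2} = 0^{2} = 0$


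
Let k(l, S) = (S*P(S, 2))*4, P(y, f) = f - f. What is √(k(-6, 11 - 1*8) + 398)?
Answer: √398 ≈ 19.950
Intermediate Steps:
P(y, f) = 0
k(l, S) = 0 (k(l, S) = (S*0)*4 = 0*4 = 0)
√(k(-6, 11 - 1*8) + 398) = √(0 + 398) = √398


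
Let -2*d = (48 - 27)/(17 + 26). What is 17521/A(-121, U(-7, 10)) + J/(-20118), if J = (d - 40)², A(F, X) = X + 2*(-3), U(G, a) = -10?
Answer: -325898630453/297585456 ≈ -1095.1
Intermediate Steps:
d = -21/86 (d = -(48 - 27)/(2*(17 + 26)) = -21/(2*43) = -½*21/43 = -21/86 ≈ -0.24419)
A(F, X) = -6 + X (A(F, X) = X - 6 = -6 + X)
J = 11978521/7396 (J = (-21/86 - 40)² = (-3461/86)² = 11978521/7396 ≈ 1619.6)
17521/A(-121, U(-7, 10)) + J/(-20118) = 17521/(-6 - 10) + (11978521/7396)/(-20118) = 17521/(-16) + (11978521/7396)*(-1/20118) = 17521*(-1/16) - 11978521/148792728 = -17521/16 - 11978521/148792728 = -325898630453/297585456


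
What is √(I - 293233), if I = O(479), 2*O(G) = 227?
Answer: I*√1172478/2 ≈ 541.41*I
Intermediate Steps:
O(G) = 227/2 (O(G) = (½)*227 = 227/2)
I = 227/2 ≈ 113.50
√(I - 293233) = √(227/2 - 293233) = √(-586239/2) = I*√1172478/2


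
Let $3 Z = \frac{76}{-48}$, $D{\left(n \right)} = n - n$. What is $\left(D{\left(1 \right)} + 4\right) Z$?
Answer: $- \frac{19}{9} \approx -2.1111$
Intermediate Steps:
$D{\left(n \right)} = 0$
$Z = - \frac{19}{36}$ ($Z = \frac{76 \frac{1}{-48}}{3} = \frac{76 \left(- \frac{1}{48}\right)}{3} = \frac{1}{3} \left(- \frac{19}{12}\right) = - \frac{19}{36} \approx -0.52778$)
$\left(D{\left(1 \right)} + 4\right) Z = \left(0 + 4\right) \left(- \frac{19}{36}\right) = 4 \left(- \frac{19}{36}\right) = - \frac{19}{9}$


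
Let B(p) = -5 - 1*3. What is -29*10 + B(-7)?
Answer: -298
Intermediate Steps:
B(p) = -8 (B(p) = -5 - 3 = -8)
-29*10 + B(-7) = -29*10 - 8 = -290 - 8 = -298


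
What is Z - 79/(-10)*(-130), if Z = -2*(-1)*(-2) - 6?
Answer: -1037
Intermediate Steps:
Z = -10 (Z = 2*(-2) - 6 = -4 - 6 = -10)
Z - 79/(-10)*(-130) = -10 - 79/(-10)*(-130) = -10 - 79*(-⅒)*(-130) = -10 + (79/10)*(-130) = -10 - 1027 = -1037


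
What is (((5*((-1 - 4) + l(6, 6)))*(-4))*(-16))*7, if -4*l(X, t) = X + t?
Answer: -17920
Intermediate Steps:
l(X, t) = -X/4 - t/4 (l(X, t) = -(X + t)/4 = -X/4 - t/4)
(((5*((-1 - 4) + l(6, 6)))*(-4))*(-16))*7 = (((5*((-1 - 4) + (-1/4*6 - 1/4*6)))*(-4))*(-16))*7 = (((5*(-5 + (-3/2 - 3/2)))*(-4))*(-16))*7 = (((5*(-5 - 3))*(-4))*(-16))*7 = (((5*(-8))*(-4))*(-16))*7 = (-40*(-4)*(-16))*7 = (160*(-16))*7 = -2560*7 = -17920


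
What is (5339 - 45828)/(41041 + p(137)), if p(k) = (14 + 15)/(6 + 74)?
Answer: -3239120/3283309 ≈ -0.98654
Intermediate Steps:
p(k) = 29/80
(5339 - 45828)/(41041 + p(137)) = (5339 - 45828)/(41041 + 29/80) = -40489/3283309/80 = -40489*80/3283309 = -3239120/3283309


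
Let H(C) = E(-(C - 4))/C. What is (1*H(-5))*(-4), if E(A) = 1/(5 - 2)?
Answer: 4/15 ≈ 0.26667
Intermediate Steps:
E(A) = ⅓ (E(A) = 1/3 = ⅓)
H(C) = 1/(3*C)
(1*H(-5))*(-4) = (1*((⅓)/(-5)))*(-4) = (1*((⅓)*(-⅕)))*(-4) = (1*(-1/15))*(-4) = -1/15*(-4) = 4/15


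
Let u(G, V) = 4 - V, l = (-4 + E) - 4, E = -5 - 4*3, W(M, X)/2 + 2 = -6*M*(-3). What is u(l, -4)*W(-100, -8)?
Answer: -28832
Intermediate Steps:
W(M, X) = -4 + 36*M (W(M, X) = -4 + 2*(-6*M*(-3)) = -4 + 2*(18*M) = -4 + 36*M)
E = -17 (E = -5 - 12 = -17)
l = -25 (l = (-4 - 17) - 4 = -21 - 4 = -25)
u(l, -4)*W(-100, -8) = (4 - 1*(-4))*(-4 + 36*(-100)) = (4 + 4)*(-4 - 3600) = 8*(-3604) = -28832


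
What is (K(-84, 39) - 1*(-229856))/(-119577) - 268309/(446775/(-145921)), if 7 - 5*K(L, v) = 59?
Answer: 67848784931477/774261075 ≈ 87630.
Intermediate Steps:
K(L, v) = -52/5 (K(L, v) = 7/5 - ⅕*59 = 7/5 - 59/5 = -52/5)
(K(-84, 39) - 1*(-229856))/(-119577) - 268309/(446775/(-145921)) = (-52/5 - 1*(-229856))/(-119577) - 268309/(446775/(-145921)) = (-52/5 + 229856)*(-1/119577) - 268309/(446775*(-1/145921)) = (1149228/5)*(-1/119577) - 268309/(-446775/145921) = -383076/199295 - 268309*(-145921/446775) = -383076/199295 + 39151917589/446775 = 67848784931477/774261075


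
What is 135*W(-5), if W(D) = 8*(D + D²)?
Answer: 21600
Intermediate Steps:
W(D) = 8*D + 8*D²
135*W(-5) = 135*(8*(-5)*(1 - 5)) = 135*(8*(-5)*(-4)) = 135*160 = 21600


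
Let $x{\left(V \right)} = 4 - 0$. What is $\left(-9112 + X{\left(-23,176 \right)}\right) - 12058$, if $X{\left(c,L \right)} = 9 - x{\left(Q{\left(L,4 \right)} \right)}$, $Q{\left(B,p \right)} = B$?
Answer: $-21165$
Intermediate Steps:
$x{\left(V \right)} = 4$ ($x{\left(V \right)} = 4 + 0 = 4$)
$X{\left(c,L \right)} = 5$ ($X{\left(c,L \right)} = 9 - 4 = 5$)
$\left(-9112 + X{\left(-23,176 \right)}\right) - 12058 = \left(-9112 + 5\right) - 12058 = -9107 - 12058 = -21165$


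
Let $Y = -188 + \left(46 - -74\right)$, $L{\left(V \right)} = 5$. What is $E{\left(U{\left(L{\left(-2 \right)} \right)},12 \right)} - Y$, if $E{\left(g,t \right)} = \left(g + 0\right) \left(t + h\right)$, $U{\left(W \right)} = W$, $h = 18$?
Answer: $218$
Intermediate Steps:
$Y = -68$ ($Y = -188 + \left(46 + 74\right) = -188 + 120 = -68$)
$E{\left(g,t \right)} = g \left(18 + t\right)$ ($E{\left(g,t \right)} = \left(g + 0\right) \left(t + 18\right) = g \left(18 + t\right)$)
$E{\left(U{\left(L{\left(-2 \right)} \right)},12 \right)} - Y = 5 \left(18 + 12\right) - -68 = 5 \cdot 30 + 68 = 150 + 68 = 218$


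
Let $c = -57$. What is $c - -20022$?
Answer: $19965$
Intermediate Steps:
$c - -20022 = -57 - -20022 = -57 + 20022 = 19965$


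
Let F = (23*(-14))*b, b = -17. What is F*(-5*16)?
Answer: -437920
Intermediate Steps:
F = 5474 (F = (23*(-14))*(-17) = -322*(-17) = 5474)
F*(-5*16) = 5474*(-5*16) = 5474*(-80) = -437920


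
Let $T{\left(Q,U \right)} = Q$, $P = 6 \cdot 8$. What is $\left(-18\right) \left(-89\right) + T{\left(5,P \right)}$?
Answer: $1607$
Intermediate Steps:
$P = 48$
$\left(-18\right) \left(-89\right) + T{\left(5,P \right)} = \left(-18\right) \left(-89\right) + 5 = 1602 + 5 = 1607$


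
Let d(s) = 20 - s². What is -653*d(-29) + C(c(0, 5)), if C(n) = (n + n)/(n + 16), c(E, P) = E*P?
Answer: 536113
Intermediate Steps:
C(n) = 2*n/(16 + n) (C(n) = (2*n)/(16 + n) = 2*n/(16 + n))
-653*d(-29) + C(c(0, 5)) = -653*(20 - 1*(-29)²) + 2*(0*5)/(16 + 0*5) = -653*(20 - 1*841) + 2*0/(16 + 0) = -653*(20 - 841) + 2*0/16 = -653*(-821) + 2*0*(1/16) = 536113 + 0 = 536113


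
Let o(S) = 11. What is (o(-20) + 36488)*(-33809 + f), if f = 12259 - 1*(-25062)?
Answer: 128184488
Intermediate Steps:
f = 37321 (f = 12259 + 25062 = 37321)
(o(-20) + 36488)*(-33809 + f) = (11 + 36488)*(-33809 + 37321) = 36499*3512 = 128184488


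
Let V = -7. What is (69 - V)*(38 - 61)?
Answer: -1748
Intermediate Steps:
(69 - V)*(38 - 61) = (69 - 1*(-7))*(38 - 61) = (69 + 7)*(-23) = 76*(-23) = -1748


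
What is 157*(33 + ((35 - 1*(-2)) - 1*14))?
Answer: 8792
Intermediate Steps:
157*(33 + ((35 - 1*(-2)) - 1*14)) = 157*(33 + ((35 + 2) - 14)) = 157*(33 + (37 - 14)) = 157*(33 + 23) = 157*56 = 8792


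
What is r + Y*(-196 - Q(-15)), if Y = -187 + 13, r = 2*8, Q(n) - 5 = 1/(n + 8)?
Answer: 244756/7 ≈ 34965.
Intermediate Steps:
Q(n) = 5 + 1/(8 + n) (Q(n) = 5 + 1/(n + 8) = 5 + 1/(8 + n))
r = 16
Y = -174
r + Y*(-196 - Q(-15)) = 16 - 174*(-196 - (41 + 5*(-15))/(8 - 15)) = 16 - 174*(-196 - (41 - 75)/(-7)) = 16 - 174*(-196 - (-1)*(-34)/7) = 16 - 174*(-196 - 1*34/7) = 16 - 174*(-196 - 34/7) = 16 - 174*(-1406/7) = 16 + 244644/7 = 244756/7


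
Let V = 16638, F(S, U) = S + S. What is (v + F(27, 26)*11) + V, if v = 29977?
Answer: 47209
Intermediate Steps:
F(S, U) = 2*S
(v + F(27, 26)*11) + V = (29977 + (2*27)*11) + 16638 = (29977 + 54*11) + 16638 = (29977 + 594) + 16638 = 30571 + 16638 = 47209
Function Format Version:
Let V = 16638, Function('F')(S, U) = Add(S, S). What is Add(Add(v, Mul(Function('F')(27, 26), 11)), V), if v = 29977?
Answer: 47209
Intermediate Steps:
Function('F')(S, U) = Mul(2, S)
Add(Add(v, Mul(Function('F')(27, 26), 11)), V) = Add(Add(29977, Mul(Mul(2, 27), 11)), 16638) = Add(Add(29977, Mul(54, 11)), 16638) = Add(Add(29977, 594), 16638) = Add(30571, 16638) = 47209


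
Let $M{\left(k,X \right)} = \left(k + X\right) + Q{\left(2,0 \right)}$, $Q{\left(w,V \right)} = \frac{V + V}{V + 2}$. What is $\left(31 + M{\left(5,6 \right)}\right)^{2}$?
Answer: $1764$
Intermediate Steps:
$Q{\left(w,V \right)} = \frac{2 V}{2 + V}$
$M{\left(k,X \right)} = X + k$ ($M{\left(k,X \right)} = \left(k + X\right) + 2 \cdot 0 \frac{1}{2 + 0} = \left(X + k\right) + 2 \cdot 0 \cdot \frac{1}{2} = \left(X + k\right) + 0 = X + k$)
$\left(31 + M{\left(5,6 \right)}\right)^{2} = \left(31 + \left(6 + 5\right)\right)^{2} = \left(31 + 11\right)^{2} = 42^{2} = 1764$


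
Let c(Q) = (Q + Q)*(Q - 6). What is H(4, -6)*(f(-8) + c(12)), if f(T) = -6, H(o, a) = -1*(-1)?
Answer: 138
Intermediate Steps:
H(o, a) = 1
c(Q) = 2*Q*(-6 + Q) (c(Q) = (2*Q)*(-6 + Q) = 2*Q*(-6 + Q))
H(4, -6)*(f(-8) + c(12)) = 1*(-6 + 2*12*(-6 + 12)) = 1*(-6 + 2*12*6) = 1*(-6 + 144) = 1*138 = 138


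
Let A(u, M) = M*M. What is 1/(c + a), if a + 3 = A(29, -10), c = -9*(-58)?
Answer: 1/619 ≈ 0.0016155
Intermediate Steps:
c = 522
A(u, M) = M²
a = 97 (a = -3 + (-10)² = -3 + 100 = 97)
1/(c + a) = 1/(522 + 97) = 1/619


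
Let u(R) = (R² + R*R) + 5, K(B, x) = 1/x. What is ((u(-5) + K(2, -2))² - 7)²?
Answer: 140493609/16 ≈ 8.7808e+6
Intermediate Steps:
u(R) = 5 + 2*R² (u(R) = (R² + R²) + 5 = 2*R² + 5 = 5 + 2*R²)
((u(-5) + K(2, -2))² - 7)² = (((5 + 2*(-5)²) + 1/(-2))² - 7)² = (((5 + 2*25) - ½)² - 7)² = (((5 + 50) - ½)² - 7)² = ((55 - ½)² - 7)² = ((109/2)² - 7)² = (11881/4 - 7)² = (11853/4)² = 140493609/16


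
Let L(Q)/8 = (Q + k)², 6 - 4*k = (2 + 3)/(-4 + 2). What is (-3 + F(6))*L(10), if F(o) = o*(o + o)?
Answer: 649221/8 ≈ 81153.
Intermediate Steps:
k = 17/8 (k = 3/2 - (2 + 3)/(4*(-4 + 2)) = 3/2 - 5/(4*(-2)) = 3/2 - 5*(-1)/(4*2) = 3/2 - ¼*(-5/2) = 3/2 + 5/8 = 17/8 ≈ 2.1250)
F(o) = 2*o² (F(o) = o*(2*o) = 2*o²)
L(Q) = 8*(17/8 + Q)² (L(Q) = 8*(Q + 17/8)² = 8*(17/8 + Q)²)
(-3 + F(6))*L(10) = (-3 + 2*6²)*((17 + 8*10)²/8) = (-3 + 2*36)*((17 + 80)²/8) = (-3 + 72)*((⅛)*97²) = 69*((⅛)*9409) = 69*(9409/8) = 649221/8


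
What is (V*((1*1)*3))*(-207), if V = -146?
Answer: 90666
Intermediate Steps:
(V*((1*1)*3))*(-207) = -146*1*1*3*(-207) = -146*3*(-207) = -438*(-207) = 90666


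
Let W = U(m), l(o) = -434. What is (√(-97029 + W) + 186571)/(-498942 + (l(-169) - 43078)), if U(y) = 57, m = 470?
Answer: -16961/49314 - I*√24243/271227 ≈ -0.34394 - 0.00057406*I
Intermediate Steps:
W = 57
(√(-97029 + W) + 186571)/(-498942 + (l(-169) - 43078)) = (√(-97029 + 57) + 186571)/(-498942 + (-434 - 43078)) = (√(-96972) + 186571)/(-498942 - 43512) = (2*I*√24243 + 186571)/(-542454) = (186571 + 2*I*√24243)*(-1/542454) = -16961/49314 - I*√24243/271227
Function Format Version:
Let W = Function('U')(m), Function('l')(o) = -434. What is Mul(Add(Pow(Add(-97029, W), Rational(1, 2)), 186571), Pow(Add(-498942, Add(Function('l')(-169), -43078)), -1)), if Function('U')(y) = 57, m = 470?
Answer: Add(Rational(-16961, 49314), Mul(Rational(-1, 271227), I, Pow(24243, Rational(1, 2)))) ≈ Add(-0.34394, Mul(-0.00057406, I))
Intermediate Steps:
W = 57
Mul(Add(Pow(Add(-97029, W), Rational(1, 2)), 186571), Pow(Add(-498942, Add(Function('l')(-169), -43078)), -1)) = Mul(Add(Pow(Add(-97029, 57), Rational(1, 2)), 186571), Pow(Add(-498942, Add(-434, -43078)), -1)) = Mul(Add(Pow(-96972, Rational(1, 2)), 186571), Pow(Add(-498942, -43512), -1)) = Mul(Add(Mul(2, I, Pow(24243, Rational(1, 2))), 186571), Pow(-542454, -1)) = Mul(Add(186571, Mul(2, I, Pow(24243, Rational(1, 2)))), Rational(-1, 542454)) = Add(Rational(-16961, 49314), Mul(Rational(-1, 271227), I, Pow(24243, Rational(1, 2))))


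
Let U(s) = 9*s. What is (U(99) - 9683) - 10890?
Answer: -19682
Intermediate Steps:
(U(99) - 9683) - 10890 = (9*99 - 9683) - 10890 = (891 - 9683) - 10890 = -8792 - 10890 = -19682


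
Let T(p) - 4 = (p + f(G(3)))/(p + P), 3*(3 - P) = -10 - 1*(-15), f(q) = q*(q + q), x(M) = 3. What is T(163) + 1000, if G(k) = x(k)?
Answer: 495515/493 ≈ 1005.1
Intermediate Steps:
G(k) = 3
f(q) = 2*q² (f(q) = q*(2*q) = 2*q²)
P = 4/3 (P = 3 - (-10 - 1*(-15))/3 = 3 - (-10 + 15)/3 = 3 - ⅓*5 = 3 - 5/3 = 4/3 ≈ 1.3333)
T(p) = 4 + (18 + p)/(4/3 + p) (T(p) = 4 + (p + 2*3²)/(p + 4/3) = 4 + (p + 2*9)/(4/3 + p) = 4 + (p + 18)/(4/3 + p) = 4 + (18 + p)/(4/3 + p))
T(163) + 1000 = 5*(14 + 3*163)/(4 + 3*163) + 1000 = 5*(14 + 489)/(4 + 489) + 1000 = 5*503/493 + 1000 = 5*(1/493)*503 + 1000 = 2515/493 + 1000 = 495515/493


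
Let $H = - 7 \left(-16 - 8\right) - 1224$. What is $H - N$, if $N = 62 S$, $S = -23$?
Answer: $370$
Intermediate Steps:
$H = -1056$ ($H = \left(-7\right) \left(-24\right) - 1224 = 168 - 1224 = -1056$)
$N = -1426$ ($N = 62 \left(-23\right) = -1426$)
$H - N = -1056 - -1426 = -1056 + 1426 = 370$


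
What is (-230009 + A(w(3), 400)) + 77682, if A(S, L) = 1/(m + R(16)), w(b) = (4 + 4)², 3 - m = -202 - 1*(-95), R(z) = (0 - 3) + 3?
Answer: -16755969/110 ≈ -1.5233e+5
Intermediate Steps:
R(z) = 0 (R(z) = -3 + 3 = 0)
m = 110 (m = 3 - (-202 - 1*(-95)) = 3 - (-202 + 95) = 3 - 1*(-107) = 3 + 107 = 110)
w(b) = 64 (w(b) = 8² = 64)
A(S, L) = 1/110 (A(S, L) = 1/(110 + 0) = 1/110)
(-230009 + A(w(3), 400)) + 77682 = (-230009 + 1/110) + 77682 = -25300989/110 + 77682 = -16755969/110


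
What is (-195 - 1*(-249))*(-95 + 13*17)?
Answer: 6804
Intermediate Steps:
(-195 - 1*(-249))*(-95 + 13*17) = (-195 + 249)*(-95 + 221) = 54*126 = 6804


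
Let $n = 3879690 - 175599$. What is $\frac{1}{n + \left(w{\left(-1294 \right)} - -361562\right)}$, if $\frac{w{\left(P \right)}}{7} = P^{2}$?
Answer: $\frac{1}{15786705} \approx 6.3344 \cdot 10^{-8}$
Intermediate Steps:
$w{\left(P \right)} = 7 P^{2}$
$n = 3704091$ ($n = 3879690 - 175599 = 3704091$)
$\frac{1}{n + \left(w{\left(-1294 \right)} - -361562\right)} = \frac{1}{3704091 + \left(7 \left(-1294\right)^{2} - -361562\right)} = \frac{1}{3704091 + \left(7 \cdot 1674436 + 361562\right)} = \frac{1}{3704091 + \left(11721052 + 361562\right)} = \frac{1}{3704091 + 12082614} = \frac{1}{15786705}$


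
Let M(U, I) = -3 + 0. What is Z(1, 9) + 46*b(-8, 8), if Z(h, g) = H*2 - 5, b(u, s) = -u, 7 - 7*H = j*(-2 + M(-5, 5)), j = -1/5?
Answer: 2553/7 ≈ 364.71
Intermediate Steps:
M(U, I) = -3
j = -⅕ (j = -1*⅕ = -⅕ ≈ -0.20000)
H = 6/7 (H = 1 - (-1)*(-2 - 3)/35 = 1 - (-1)*(-5)/35 = 1 - ⅐*1 = 1 - ⅐ = 6/7 ≈ 0.85714)
Z(h, g) = -23/7 (Z(h, g) = (6/7)*2 - 5 = 12/7 - 5 = -23/7)
Z(1, 9) + 46*b(-8, 8) = -23/7 + 46*(-1*(-8)) = -23/7 + 46*8 = -23/7 + 368 = 2553/7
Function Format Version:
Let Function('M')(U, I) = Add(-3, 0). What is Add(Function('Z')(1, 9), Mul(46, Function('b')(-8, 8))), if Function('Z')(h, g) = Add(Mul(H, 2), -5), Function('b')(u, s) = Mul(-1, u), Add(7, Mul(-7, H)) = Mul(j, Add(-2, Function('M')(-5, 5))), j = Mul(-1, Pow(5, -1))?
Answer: Rational(2553, 7) ≈ 364.71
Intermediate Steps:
Function('M')(U, I) = -3
j = Rational(-1, 5) (j = Mul(-1, Rational(1, 5)) = Rational(-1, 5) ≈ -0.20000)
H = Rational(6, 7) (H = Add(1, Mul(Rational(-1, 7), Mul(Rational(-1, 5), Add(-2, -3)))) = Add(1, Mul(Rational(-1, 7), Mul(Rational(-1, 5), -5))) = Add(1, Mul(Rational(-1, 7), 1)) = Add(1, Rational(-1, 7)) = Rational(6, 7) ≈ 0.85714)
Function('Z')(h, g) = Rational(-23, 7) (Function('Z')(h, g) = Add(Mul(Rational(6, 7), 2), -5) = Add(Rational(12, 7), -5) = Rational(-23, 7))
Add(Function('Z')(1, 9), Mul(46, Function('b')(-8, 8))) = Add(Rational(-23, 7), Mul(46, Mul(-1, -8))) = Add(Rational(-23, 7), Mul(46, 8)) = Add(Rational(-23, 7), 368) = Rational(2553, 7)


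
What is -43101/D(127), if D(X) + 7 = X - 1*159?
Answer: 14367/13 ≈ 1105.2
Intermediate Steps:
D(X) = -166 + X (D(X) = -7 + (X - 1*159) = -7 + (X - 159) = -7 + (-159 + X) = -166 + X)
-43101/D(127) = -43101/(-166 + 127) = -43101/(-39) = -43101*(-1/39) = 14367/13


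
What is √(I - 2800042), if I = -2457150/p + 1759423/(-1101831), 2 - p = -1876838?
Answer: I*√29935704331356952797486718215/103398024702 ≈ 1673.3*I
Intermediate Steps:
p = 1876840 (p = 2 - 1*(-1876838) = 2 + 1876838 = 1876840)
I = -600951950497/206796049404 (I = -2457150/1876840 + 1759423/(-1101831) = -2457150*1/1876840 + 1759423*(-1/1101831) = -245715/187684 - 1759423/1101831 = -600951950497/206796049404 ≈ -2.9060)
√(I - 2800042) = √(-600951950497/206796049404 - 2800042) = √(-579038224717225465/206796049404) = I*√29935704331356952797486718215/103398024702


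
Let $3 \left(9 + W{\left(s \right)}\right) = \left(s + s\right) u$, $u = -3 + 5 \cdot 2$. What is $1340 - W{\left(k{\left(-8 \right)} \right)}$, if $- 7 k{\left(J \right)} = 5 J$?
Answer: $\frac{3967}{3} \approx 1322.3$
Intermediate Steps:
$u = 7$ ($u = -3 + 10 = 7$)
$k{\left(J \right)} = - \frac{5 J}{7}$
$W{\left(s \right)} = -9 + \frac{14 s}{3}$ ($W{\left(s \right)} = -9 + \frac{\left(s + s\right) 7}{3} = -9 + \frac{2 s 7}{3} = -9 + \frac{14 s}{3}$)
$1340 - W{\left(k{\left(-8 \right)} \right)} = 1340 - \left(-9 + \frac{14 \left(\left(- \frac{5}{7}\right) \left(-8\right)\right)}{3}\right) = 1340 - \left(-9 + \frac{14}{3} \cdot \frac{40}{7}\right) = 1340 - \left(-9 + \frac{80}{3}\right) = 1340 - \frac{53}{3} = \frac{3967}{3}$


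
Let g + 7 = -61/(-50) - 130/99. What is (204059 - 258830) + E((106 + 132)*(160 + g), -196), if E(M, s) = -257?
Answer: -55028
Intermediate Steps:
g = -35111/4950 (g = -7 + (-61/(-50) - 130/99) = -7 + (-61*(-1/50) - 130*1/99) = -7 + (61/50 - 130/99) = -7 - 461/4950 = -35111/4950 ≈ -7.0931)
(204059 - 258830) + E((106 + 132)*(160 + g), -196) = (204059 - 258830) - 257 = -54771 - 257 = -55028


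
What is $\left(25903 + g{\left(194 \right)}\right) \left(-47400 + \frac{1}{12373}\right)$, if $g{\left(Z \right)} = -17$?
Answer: $- \frac{15181626431314}{12373} \approx -1.227 \cdot 10^{9}$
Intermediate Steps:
$\left(25903 + g{\left(194 \right)}\right) \left(-47400 + \frac{1}{12373}\right) = \left(25903 - 17\right) \left(-47400 + \frac{1}{12373}\right) = 25886 \left(-47400 + \frac{1}{12373}\right) = 25886 \left(- \frac{586480199}{12373}\right) = - \frac{15181626431314}{12373}$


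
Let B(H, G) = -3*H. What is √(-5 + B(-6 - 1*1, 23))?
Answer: 4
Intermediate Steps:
√(-5 + B(-6 - 1*1, 23)) = √(-5 - 3*(-6 - 1*1)) = √(-5 - 3*(-6 - 1)) = √(-5 - 3*(-7)) = √(-5 + 21) = √16 = 4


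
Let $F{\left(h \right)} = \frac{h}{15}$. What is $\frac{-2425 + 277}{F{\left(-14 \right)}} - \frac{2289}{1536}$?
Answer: $\frac{8242979}{3584} \approx 2299.9$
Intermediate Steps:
$F{\left(h \right)} = \frac{h}{15}$ ($F{\left(h \right)} = h \frac{1}{15} = \frac{h}{15}$)
$\frac{-2425 + 277}{F{\left(-14 \right)}} - \frac{2289}{1536} = \frac{-2425 + 277}{\frac{1}{15} \left(-14\right)} - \frac{2289}{1536} = - \frac{2148}{- \frac{14}{15}} - \frac{763}{512} = \left(-2148\right) \left(- \frac{15}{14}\right) - \frac{763}{512} = \frac{16110}{7} - \frac{763}{512} = \frac{8242979}{3584}$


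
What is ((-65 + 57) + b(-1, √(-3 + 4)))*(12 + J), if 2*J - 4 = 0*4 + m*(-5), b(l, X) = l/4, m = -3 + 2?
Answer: -1089/8 ≈ -136.13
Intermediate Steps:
m = -1
b(l, X) = l/4 (b(l, X) = l*(¼) = l/4)
J = 9/2 (J = 2 + (0*4 - 1*(-5))/2 = 2 + (0 + 5)/2 = 2 + (½)*5 = 2 + 5/2 = 9/2 ≈ 4.5000)
((-65 + 57) + b(-1, √(-3 + 4)))*(12 + J) = ((-65 + 57) + (¼)*(-1))*(12 + 9/2) = (-8 - ¼)*(33/2) = -33/4*33/2 = -1089/8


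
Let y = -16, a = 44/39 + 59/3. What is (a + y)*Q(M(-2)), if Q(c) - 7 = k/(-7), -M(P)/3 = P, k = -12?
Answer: 11407/273 ≈ 41.784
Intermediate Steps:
M(P) = -3*P
a = 811/39 (a = 44*(1/39) + 59*(⅓) = 44/39 + 59/3 = 811/39 ≈ 20.795)
Q(c) = 61/7 (Q(c) = 7 - 12/(-7) = 7 - 12*(-⅐) = 7 + 12/7 = 61/7)
(a + y)*Q(M(-2)) = (811/39 - 16)*(61/7) = (187/39)*(61/7) = 11407/273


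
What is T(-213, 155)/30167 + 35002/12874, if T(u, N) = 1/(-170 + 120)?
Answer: 26397626913/9709248950 ≈ 2.7188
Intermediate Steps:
T(u, N) = -1/50 (T(u, N) = 1/(-50) = -1/50)
T(-213, 155)/30167 + 35002/12874 = -1/50/30167 + 35002/12874 = -1/50*1/30167 + 35002*(1/12874) = -1/1508350 + 17501/6437 = 26397626913/9709248950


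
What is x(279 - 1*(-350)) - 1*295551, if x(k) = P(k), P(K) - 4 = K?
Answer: -294918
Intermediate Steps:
P(K) = 4 + K
x(k) = 4 + k
x(279 - 1*(-350)) - 1*295551 = (4 + (279 - 1*(-350))) - 1*295551 = (4 + (279 + 350)) - 295551 = (4 + 629) - 295551 = 633 - 295551 = -294918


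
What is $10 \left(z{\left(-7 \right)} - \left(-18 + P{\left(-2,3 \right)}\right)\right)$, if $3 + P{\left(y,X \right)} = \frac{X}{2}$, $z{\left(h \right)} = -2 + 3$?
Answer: $205$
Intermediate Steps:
$z{\left(h \right)} = 1$
$P{\left(y,X \right)} = -3 + \frac{X}{2}$
$10 \left(z{\left(-7 \right)} - \left(-18 + P{\left(-2,3 \right)}\right)\right) = 10 \left(1 + \left(18 - \left(-3 + \frac{1}{2} \cdot 3\right)\right)\right) = 10 \left(1 + \left(18 - \left(-3 + \frac{3}{2}\right)\right)\right) = 10 \left(1 + \left(18 - - \frac{3}{2}\right)\right) = 10 \left(1 + \left(18 + \frac{3}{2}\right)\right) = 10 \left(1 + \frac{39}{2}\right) = 10 \cdot \frac{41}{2} = 205$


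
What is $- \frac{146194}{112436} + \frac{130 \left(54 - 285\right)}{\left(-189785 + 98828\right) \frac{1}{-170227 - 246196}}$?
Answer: $- \frac{234341003050083}{1704473542} \approx -1.3749 \cdot 10^{5}$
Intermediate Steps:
$- \frac{146194}{112436} + \frac{130 \left(54 - 285\right)}{\left(-189785 + 98828\right) \frac{1}{-170227 - 246196}} = \left(-146194\right) \frac{1}{112436} + \frac{130 \left(-231\right)}{\left(-90957\right) \frac{1}{-416423}} = - \frac{73097}{56218} - \frac{30030}{\left(-90957\right) \left(- \frac{1}{416423}\right)} = - \frac{73097}{56218} - \frac{30030}{\frac{90957}{416423}} = - \frac{73097}{56218} - \frac{4168394230}{30319} = - \frac{234341003050083}{1704473542}$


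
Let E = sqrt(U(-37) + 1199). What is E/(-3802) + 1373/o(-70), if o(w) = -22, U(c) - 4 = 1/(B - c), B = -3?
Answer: -1373/22 - sqrt(1390702)/129268 ≈ -62.418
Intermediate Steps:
U(c) = 4 + 1/(-3 - c)
E = sqrt(1390702)/34 (E = sqrt((11 + 4*(-37))/(3 - 37) + 1199) = sqrt((11 - 148)/(-34) + 1199) = sqrt(-1/34*(-137) + 1199) = sqrt(137/34 + 1199) = sqrt(40903/34) = sqrt(1390702)/34 ≈ 34.685)
E/(-3802) + 1373/o(-70) = (sqrt(1390702)/34)/(-3802) + 1373/(-22) = (sqrt(1390702)/34)*(-1/3802) + 1373*(-1/22) = -sqrt(1390702)/129268 - 1373/22 = -1373/22 - sqrt(1390702)/129268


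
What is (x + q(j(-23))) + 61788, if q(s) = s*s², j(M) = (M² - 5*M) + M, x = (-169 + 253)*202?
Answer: 239561817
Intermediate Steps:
x = 16968 (x = 84*202 = 16968)
j(M) = M² - 4*M
q(s) = s³
(x + q(j(-23))) + 61788 = (16968 + (-23*(-4 - 23))³) + 61788 = (16968 + (-23*(-27))³) + 61788 = (16968 + 621³) + 61788 = (16968 + 239483061) + 61788 = 239500029 + 61788 = 239561817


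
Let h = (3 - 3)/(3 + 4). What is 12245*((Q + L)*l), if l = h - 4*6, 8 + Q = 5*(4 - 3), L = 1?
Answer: 587760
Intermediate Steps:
Q = -3 (Q = -8 + 5*(4 - 3) = -8 + 5*1 = -8 + 5 = -3)
h = 0 (h = 0/7 = 0*(⅐) = 0)
l = -24 (l = 0 - 4*6 = 0 - 24 = -24)
12245*((Q + L)*l) = 12245*((-3 + 1)*(-24)) = 12245*(-2*(-24)) = 12245*48 = 587760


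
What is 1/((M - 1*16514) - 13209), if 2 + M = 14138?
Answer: -1/15587 ≈ -6.4156e-5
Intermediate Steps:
M = 14136 (M = -2 + 14138 = 14136)
1/((M - 1*16514) - 13209) = 1/((14136 - 1*16514) - 13209) = 1/((14136 - 16514) - 13209) = 1/(-2378 - 13209) = 1/(-15587) = -1/15587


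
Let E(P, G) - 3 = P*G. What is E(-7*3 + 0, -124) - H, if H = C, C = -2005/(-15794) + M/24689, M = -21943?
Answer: 1016865604359/389938066 ≈ 2607.8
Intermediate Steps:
E(P, G) = 3 + G*P (E(P, G) = 3 + P*G = 3 + G*P)
C = -297066297/389938066 (C = -2005/(-15794) - 21943/24689 = -2005*(-1/15794) - 21943*1/24689 = 2005/15794 - 21943/24689 = -297066297/389938066 ≈ -0.76183)
H = -297066297/389938066 ≈ -0.76183
E(-7*3 + 0, -124) - H = (3 - 124*(-7*3 + 0)) - 1*(-297066297/389938066) = (3 - 124*(-21 + 0)) + 297066297/389938066 = (3 - 124*(-21)) + 297066297/389938066 = (3 + 2604) + 297066297/389938066 = 2607 + 297066297/389938066 = 1016865604359/389938066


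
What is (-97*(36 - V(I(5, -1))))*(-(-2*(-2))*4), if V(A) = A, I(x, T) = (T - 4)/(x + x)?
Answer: 56648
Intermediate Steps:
I(x, T) = (-4 + T)/(2*x) (I(x, T) = (-4 + T)/((2*x)) = (-4 + T)*(1/(2*x)) = (-4 + T)/(2*x))
(-97*(36 - V(I(5, -1))))*(-(-2*(-2))*4) = (-97*(36 - (-4 - 1)/(2*5)))*(-(-2*(-2))*4) = (-97*(36 - (-5)/(2*5)))*(-4*4) = (-97*(36 - 1*(-1/2)))*(-1*16) = -97*(36 + 1/2)*(-16) = -97*73/2*(-16) = -7081/2*(-16) = 56648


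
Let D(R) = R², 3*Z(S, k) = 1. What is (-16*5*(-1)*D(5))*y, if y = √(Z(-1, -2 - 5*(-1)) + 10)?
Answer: 2000*√93/3 ≈ 6429.1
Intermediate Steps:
Z(S, k) = ⅓ (Z(S, k) = (⅓)*1 = ⅓)
y = √93/3 (y = √(⅓ + 10) = √(31/3) = √93/3 ≈ 3.2146)
(-16*5*(-1)*D(5))*y = (-16*5*(-1)*5²)*(√93/3) = (-(-80)*25)*(√93/3) = (-16*(-125))*(√93/3) = 2000*(√93/3) = 2000*√93/3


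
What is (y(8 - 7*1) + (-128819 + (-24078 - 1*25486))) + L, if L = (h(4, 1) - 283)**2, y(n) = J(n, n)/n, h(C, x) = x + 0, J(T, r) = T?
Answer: -98858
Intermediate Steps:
h(C, x) = x
y(n) = 1 (y(n) = n/n = 1)
L = 79524 (L = (1 - 283)**2 = (-282)**2 = 79524)
(y(8 - 7*1) + (-128819 + (-24078 - 1*25486))) + L = (1 + (-128819 + (-24078 - 1*25486))) + 79524 = (1 + (-128819 + (-24078 - 25486))) + 79524 = (1 + (-128819 - 49564)) + 79524 = (1 - 178383) + 79524 = -178382 + 79524 = -98858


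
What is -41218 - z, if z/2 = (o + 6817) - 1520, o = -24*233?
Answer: -40628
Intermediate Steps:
o = -5592
z = -590 (z = 2*((-5592 + 6817) - 1520) = 2*(1225 - 1520) = 2*(-295) = -590)
-41218 - z = -41218 - 1*(-590) = -41218 + 590 = -40628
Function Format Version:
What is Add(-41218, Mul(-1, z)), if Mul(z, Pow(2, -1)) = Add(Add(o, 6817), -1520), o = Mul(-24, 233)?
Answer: -40628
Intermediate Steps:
o = -5592
z = -590 (z = Mul(2, Add(Add(-5592, 6817), -1520)) = Mul(2, Add(1225, -1520)) = Mul(2, -295) = -590)
Add(-41218, Mul(-1, z)) = Add(-41218, Mul(-1, -590)) = Add(-41218, 590) = -40628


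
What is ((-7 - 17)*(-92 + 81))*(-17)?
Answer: -4488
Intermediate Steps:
((-7 - 17)*(-92 + 81))*(-17) = -24*(-11)*(-17) = 264*(-17) = -4488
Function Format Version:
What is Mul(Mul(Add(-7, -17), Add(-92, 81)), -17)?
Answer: -4488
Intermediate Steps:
Mul(Mul(Add(-7, -17), Add(-92, 81)), -17) = Mul(Mul(-24, -11), -17) = Mul(264, -17) = -4488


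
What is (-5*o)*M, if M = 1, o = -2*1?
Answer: 10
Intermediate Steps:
o = -2
(-5*o)*M = -5*(-2)*1 = 10*1 = 10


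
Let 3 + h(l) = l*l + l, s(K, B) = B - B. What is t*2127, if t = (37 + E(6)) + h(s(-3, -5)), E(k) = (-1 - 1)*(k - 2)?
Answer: 55302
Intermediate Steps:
s(K, B) = 0
E(k) = 4 - 2*k (E(k) = -2*(-2 + k) = 4 - 2*k)
h(l) = -3 + l + l² (h(l) = -3 + (l*l + l) = -3 + (l² + l) = -3 + (l + l²) = -3 + l + l²)
t = 26 (t = (37 + (4 - 2*6)) + (-3 + 0 + 0²) = (37 + (4 - 12)) + (-3 + 0 + 0) = (37 - 8) - 3 = 29 - 3 = 26)
t*2127 = 26*2127 = 55302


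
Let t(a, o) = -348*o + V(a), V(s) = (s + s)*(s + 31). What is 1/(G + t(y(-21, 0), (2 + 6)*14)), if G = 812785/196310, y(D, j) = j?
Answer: -39262/1530113155 ≈ -2.5660e-5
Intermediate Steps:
V(s) = 2*s*(31 + s) (V(s) = (2*s)*(31 + s) = 2*s*(31 + s))
t(a, o) = -348*o + 2*a*(31 + a)
G = 162557/39262 (G = 812785*(1/196310) = 162557/39262 ≈ 4.1403)
1/(G + t(y(-21, 0), (2 + 6)*14)) = 1/(162557/39262 + (-348*(2 + 6)*14 + 2*0*(31 + 0))) = 1/(162557/39262 + (-2784*14 + 2*0*31)) = 1/(162557/39262 + (-348*112 + 0)) = 1/(162557/39262 + (-38976 + 0)) = 1/(162557/39262 - 38976) = 1/(-1530113155/39262) = -39262/1530113155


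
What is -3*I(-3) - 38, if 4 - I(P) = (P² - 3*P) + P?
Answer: -5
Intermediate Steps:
I(P) = 4 - P² + 2*P (I(P) = 4 - ((P² - 3*P) + P) = 4 - (P² - 2*P) = 4 + (-P² + 2*P) = 4 - P² + 2*P)
-3*I(-3) - 38 = -3*(4 - 1*(-3)² + 2*(-3)) - 38 = -3*(4 - 1*9 - 6) - 38 = -3*(4 - 9 - 6) - 38 = -3*(-11) - 38 = 33 - 38 = -5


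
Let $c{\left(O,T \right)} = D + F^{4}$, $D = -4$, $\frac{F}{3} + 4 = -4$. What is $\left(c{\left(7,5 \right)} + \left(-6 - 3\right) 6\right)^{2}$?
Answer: $110036831524$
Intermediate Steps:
$F = -24$ ($F = -12 + 3 \left(-4\right) = -12 - 12 = -24$)
$c{\left(O,T \right)} = 331772$ ($c{\left(O,T \right)} = -4 + \left(-24\right)^{4} = -4 + 331776 = 331772$)
$\left(c{\left(7,5 \right)} + \left(-6 - 3\right) 6\right)^{2} = \left(331772 + \left(-6 - 3\right) 6\right)^{2} = \left(331772 - 54\right)^{2} = 331718^{2} = 110036831524$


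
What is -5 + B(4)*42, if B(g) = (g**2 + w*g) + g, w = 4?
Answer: 1507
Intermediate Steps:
B(g) = g**2 + 5*g (B(g) = (g**2 + 4*g) + g = g**2 + 5*g)
-5 + B(4)*42 = -5 + (4*(5 + 4))*42 = -5 + (4*9)*42 = -5 + 36*42 = -5 + 1512 = 1507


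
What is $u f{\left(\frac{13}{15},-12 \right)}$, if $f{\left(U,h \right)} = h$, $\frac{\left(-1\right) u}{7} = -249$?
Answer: $-20916$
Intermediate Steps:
$u = 1743$ ($u = \left(-7\right) \left(-249\right) = 1743$)
$u f{\left(\frac{13}{15},-12 \right)} = 1743 \left(-12\right) = -20916$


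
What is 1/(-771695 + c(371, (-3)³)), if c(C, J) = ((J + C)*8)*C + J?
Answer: 1/249270 ≈ 4.0117e-6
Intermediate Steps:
c(C, J) = J + C*(8*C + 8*J) (c(C, J) = ((C + J)*8)*C + J = (8*C + 8*J)*C + J = C*(8*C + 8*J) + J = J + C*(8*C + 8*J))
1/(-771695 + c(371, (-3)³)) = 1/(-771695 + ((-3)³ + 8*371² + 8*371*(-3)³)) = 1/(-771695 + (-27 + 8*137641 + 8*371*(-27))) = 1/(-771695 + (-27 + 1101128 - 80136)) = 1/(-771695 + 1020965) = 1/249270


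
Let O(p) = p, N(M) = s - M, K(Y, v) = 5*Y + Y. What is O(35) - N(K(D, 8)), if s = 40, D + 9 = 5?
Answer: -29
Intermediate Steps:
D = -4 (D = -9 + 5 = -4)
K(Y, v) = 6*Y
N(M) = 40 - M
O(35) - N(K(D, 8)) = 35 - (40 - 6*(-4)) = 35 - (40 - 1*(-24)) = 35 - (40 + 24) = 35 - 1*64 = 35 - 64 = -29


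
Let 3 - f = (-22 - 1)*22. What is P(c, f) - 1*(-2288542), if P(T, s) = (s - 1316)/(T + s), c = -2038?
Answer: 3499181525/1529 ≈ 2.2885e+6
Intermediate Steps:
f = 509 (f = 3 - (-22 - 1)*22 = 3 - (-23)*22 = 3 - 1*(-506) = 3 + 506 = 509)
P(T, s) = (-1316 + s)/(T + s)
P(c, f) - 1*(-2288542) = (-1316 + 509)/(-2038 + 509) - 1*(-2288542) = -807/(-1529) + 2288542 = -1/1529*(-807) + 2288542 = 807/1529 + 2288542 = 3499181525/1529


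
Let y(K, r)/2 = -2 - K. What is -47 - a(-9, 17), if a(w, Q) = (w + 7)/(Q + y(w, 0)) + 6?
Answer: -1641/31 ≈ -52.935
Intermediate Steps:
y(K, r) = -4 - 2*K (y(K, r) = 2*(-2 - K) = -4 - 2*K)
a(w, Q) = 6 + (7 + w)/(-4 + Q - 2*w) (a(w, Q) = (w + 7)/(Q + (-4 - 2*w)) + 6 = (7 + w)/(-4 + Q - 2*w) + 6 = 6 + (7 + w)/(-4 + Q - 2*w))
-47 - a(-9, 17) = -47 - (17 - 6*17 + 11*(-9))/(4 - 1*17 + 2*(-9)) = -47 - (17 - 102 - 99)/(4 - 17 - 18) = -47 - (-184)/(-31) = -47 - (-1)*(-184)/31 = -47 - 1*184/31 = -47 - 184/31 = -1641/31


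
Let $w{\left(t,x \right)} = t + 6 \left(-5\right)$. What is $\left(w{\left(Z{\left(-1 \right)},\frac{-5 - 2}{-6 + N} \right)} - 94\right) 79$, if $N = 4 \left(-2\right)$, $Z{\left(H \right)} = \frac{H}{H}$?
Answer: $-9717$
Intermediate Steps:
$Z{\left(H \right)} = 1$
$N = -8$
$w{\left(t,x \right)} = -30 + t$ ($w{\left(t,x \right)} = t - 30 = -30 + t$)
$\left(w{\left(Z{\left(-1 \right)},\frac{-5 - 2}{-6 + N} \right)} - 94\right) 79 = \left(\left(-30 + 1\right) - 94\right) 79 = \left(-29 - 94\right) 79 = \left(-123\right) 79 = -9717$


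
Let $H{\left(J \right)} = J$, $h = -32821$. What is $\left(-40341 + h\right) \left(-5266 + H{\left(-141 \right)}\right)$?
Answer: $395586934$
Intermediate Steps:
$\left(-40341 + h\right) \left(-5266 + H{\left(-141 \right)}\right) = \left(-40341 - 32821\right) \left(-5266 - 141\right) = \left(-73162\right) \left(-5407\right) = 395586934$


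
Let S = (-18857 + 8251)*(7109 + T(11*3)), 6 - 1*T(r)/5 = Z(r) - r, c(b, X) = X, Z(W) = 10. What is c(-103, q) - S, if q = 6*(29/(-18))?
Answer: 230807743/3 ≈ 7.6936e+7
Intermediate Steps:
q = -29/3 (q = 6*(29*(-1/18)) = 6*(-29/18) = -29/3 ≈ -9.6667)
T(r) = -20 + 5*r (T(r) = 30 - 5*(10 - r) = 30 + (-50 + 5*r) = -20 + 5*r)
S = -76935924 (S = (-18857 + 8251)*(7109 + (-20 + 5*(11*3))) = -10606*(7109 + (-20 + 5*33)) = -10606*(7109 + (-20 + 165)) = -10606*(7109 + 145) = -10606*7254 = -76935924)
c(-103, q) - S = -29/3 - 1*(-76935924) = -29/3 + 76935924 = 230807743/3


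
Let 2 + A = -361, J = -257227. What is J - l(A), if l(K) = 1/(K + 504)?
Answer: -36269008/141 ≈ -2.5723e+5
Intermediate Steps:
A = -363 (A = -2 - 361 = -363)
l(K) = 1/(504 + K)
J - l(A) = -257227 - 1/(504 - 363) = -257227 - 1/141 = -36269008/141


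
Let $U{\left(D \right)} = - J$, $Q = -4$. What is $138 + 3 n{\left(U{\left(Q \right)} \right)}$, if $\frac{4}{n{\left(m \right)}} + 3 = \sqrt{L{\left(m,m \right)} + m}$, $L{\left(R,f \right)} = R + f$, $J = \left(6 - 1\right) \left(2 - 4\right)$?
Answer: $\frac{978}{7} + \frac{4 \sqrt{30}}{7} \approx 142.84$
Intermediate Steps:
$J = -10$ ($J = 5 \left(-2\right) = -10$)
$U{\left(D \right)} = 10$ ($U{\left(D \right)} = \left(-1\right) \left(-10\right) = 10$)
$n{\left(m \right)} = \frac{4}{-3 + \sqrt{3} \sqrt{m}}$ ($n{\left(m \right)} = \frac{4}{-3 + \sqrt{\left(m + m\right) + m}} = \frac{4}{-3 + \sqrt{2 m + m}} = \frac{4}{-3 + \sqrt{3 m}} = \frac{4}{-3 + \sqrt{3} \sqrt{m}}$)
$138 + 3 n{\left(U{\left(Q \right)} \right)} = 138 + 3 \frac{4}{-3 + \sqrt{3} \sqrt{10}} = 138 + 3 \frac{4}{-3 + \sqrt{30}} = 138 + \frac{12}{-3 + \sqrt{30}}$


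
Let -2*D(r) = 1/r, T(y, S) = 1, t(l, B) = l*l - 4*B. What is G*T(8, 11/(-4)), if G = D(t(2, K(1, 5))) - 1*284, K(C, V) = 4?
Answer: -6815/24 ≈ -283.96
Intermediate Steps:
t(l, B) = l² - 4*B
D(r) = -1/(2*r)
G = -6815/24 (G = -1/(2*(2² - 4*4)) - 1*284 = -1/(2*(4 - 16)) - 284 = -½/(-12) - 284 = -½*(-1/12) - 284 = 1/24 - 284 = -6815/24 ≈ -283.96)
G*T(8, 11/(-4)) = -6815/24*1 = -6815/24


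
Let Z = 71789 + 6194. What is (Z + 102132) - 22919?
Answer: 157196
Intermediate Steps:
Z = 77983
(Z + 102132) - 22919 = (77983 + 102132) - 22919 = 180115 - 22919 = 157196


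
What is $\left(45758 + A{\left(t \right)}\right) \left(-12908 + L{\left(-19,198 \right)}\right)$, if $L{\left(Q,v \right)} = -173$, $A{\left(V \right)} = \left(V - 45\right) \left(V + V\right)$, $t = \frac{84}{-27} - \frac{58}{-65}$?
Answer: $- \frac{205780361663498}{342225} \approx -6.013 \cdot 10^{8}$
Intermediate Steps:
$t = - \frac{1298}{585}$ ($t = 84 \left(- \frac{1}{27}\right) - - \frac{58}{65} = - \frac{28}{9} + \frac{58}{65} = - \frac{1298}{585} \approx -2.2188$)
$A{\left(V \right)} = 2 V \left(-45 + V\right)$ ($A{\left(V \right)} = \left(-45 + V\right) 2 V = 2 V \left(-45 + V\right)$)
$\left(45758 + A{\left(t \right)}\right) \left(-12908 + L{\left(-19,198 \right)}\right) = \left(45758 + 2 \left(- \frac{1298}{585}\right) \left(-45 - \frac{1298}{585}\right)\right) \left(-12908 - 173\right) = \left(45758 + 2 \left(- \frac{1298}{585}\right) \left(- \frac{27623}{585}\right)\right) \left(-13081\right) = \left(45758 + \frac{71709308}{342225}\right) \left(-13081\right) = \frac{15731240858}{342225} \left(-13081\right) = - \frac{205780361663498}{342225}$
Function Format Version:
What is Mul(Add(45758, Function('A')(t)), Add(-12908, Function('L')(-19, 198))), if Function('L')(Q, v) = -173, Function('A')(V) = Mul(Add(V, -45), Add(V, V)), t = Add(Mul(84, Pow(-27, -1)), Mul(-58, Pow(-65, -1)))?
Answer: Rational(-205780361663498, 342225) ≈ -6.0130e+8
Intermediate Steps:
t = Rational(-1298, 585) (t = Add(Mul(84, Rational(-1, 27)), Mul(-58, Rational(-1, 65))) = Add(Rational(-28, 9), Rational(58, 65)) = Rational(-1298, 585) ≈ -2.2188)
Function('A')(V) = Mul(2, V, Add(-45, V)) (Function('A')(V) = Mul(Add(-45, V), Mul(2, V)) = Mul(2, V, Add(-45, V)))
Mul(Add(45758, Function('A')(t)), Add(-12908, Function('L')(-19, 198))) = Mul(Add(45758, Mul(2, Rational(-1298, 585), Add(-45, Rational(-1298, 585)))), Add(-12908, -173)) = Mul(Add(45758, Mul(2, Rational(-1298, 585), Rational(-27623, 585))), -13081) = Mul(Add(45758, Rational(71709308, 342225)), -13081) = Mul(Rational(15731240858, 342225), -13081) = Rational(-205780361663498, 342225)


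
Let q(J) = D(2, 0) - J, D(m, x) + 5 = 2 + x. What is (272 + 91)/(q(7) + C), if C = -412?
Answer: -363/422 ≈ -0.86019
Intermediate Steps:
D(m, x) = -3 + x (D(m, x) = -5 + (2 + x) = -3 + x)
q(J) = -3 - J (q(J) = (-3 + 0) - J = -3 - J)
(272 + 91)/(q(7) + C) = (272 + 91)/((-3 - 1*7) - 412) = 363/((-3 - 7) - 412) = 363/(-10 - 412) = 363/(-422) = 363*(-1/422) = -363/422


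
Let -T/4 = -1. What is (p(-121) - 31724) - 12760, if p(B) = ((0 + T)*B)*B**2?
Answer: -7130728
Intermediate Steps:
T = 4 (T = -4*(-1) = 4)
p(B) = 4*B**3 (p(B) = ((0 + 4)*B)*B**2 = (4*B)*B**2 = 4*B**3)
(p(-121) - 31724) - 12760 = (4*(-121)**3 - 31724) - 12760 = (4*(-1771561) - 31724) - 12760 = (-7086244 - 31724) - 12760 = -7117968 - 12760 = -7130728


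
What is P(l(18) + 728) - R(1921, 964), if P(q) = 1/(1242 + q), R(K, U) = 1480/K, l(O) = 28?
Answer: -2955119/3838158 ≈ -0.76993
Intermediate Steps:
P(l(18) + 728) - R(1921, 964) = 1/(1242 + (28 + 728)) - 1480/1921 = 1/(1242 + 756) - 1480/1921 = 1/1998 - 1*1480/1921 = 1/1998 - 1480/1921 = -2955119/3838158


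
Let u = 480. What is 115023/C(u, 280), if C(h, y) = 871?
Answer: 115023/871 ≈ 132.06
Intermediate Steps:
115023/C(u, 280) = 115023/871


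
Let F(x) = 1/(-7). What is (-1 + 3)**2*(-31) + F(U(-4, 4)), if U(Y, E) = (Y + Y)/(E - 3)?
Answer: -869/7 ≈ -124.14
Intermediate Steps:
U(Y, E) = 2*Y/(-3 + E) (U(Y, E) = (2*Y)/(-3 + E) = 2*Y/(-3 + E))
F(x) = -1/7
(-1 + 3)**2*(-31) + F(U(-4, 4)) = (-1 + 3)**2*(-31) - 1/7 = 2**2*(-31) - 1/7 = 4*(-31) - 1/7 = -124 - 1/7 = -869/7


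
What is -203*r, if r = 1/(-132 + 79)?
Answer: 203/53 ≈ 3.8302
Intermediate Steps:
r = -1/53 (r = 1/(-53) = -1/53 ≈ -0.018868)
-203*r = -203*(-1/53) = 203/53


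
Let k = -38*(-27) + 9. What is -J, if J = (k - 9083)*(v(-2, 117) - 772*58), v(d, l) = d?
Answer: -360373344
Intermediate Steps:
k = 1035 (k = 1026 + 9 = 1035)
J = 360373344 (J = (1035 - 9083)*(-2 - 772*58) = -8048*(-2 - 44776) = -8048*(-44778) = 360373344)
-J = -1*360373344 = -360373344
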